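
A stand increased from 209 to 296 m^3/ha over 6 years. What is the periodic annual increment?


PAI = (V2 - V1) / period = (296 - 209) / 6 = 87 / 6 = 14.50 m^3/ha/yr

14.50 m^3/ha/yr


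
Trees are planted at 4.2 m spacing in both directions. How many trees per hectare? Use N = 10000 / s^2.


N = 10000 / 4.2^2 = 10000 / 17.64 = 566.893 ≈ 567 trees/ha

567 trees/ha


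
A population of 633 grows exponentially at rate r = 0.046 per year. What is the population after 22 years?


r*t = 0.046 * 22 = 1.012
exp(1.012) = 2.75110
N = 633 * 2.75110 = 1741.45 ≈ 1741

1741


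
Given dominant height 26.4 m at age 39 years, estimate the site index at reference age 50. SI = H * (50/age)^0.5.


50/39 = 1.28205
(1.28205)^0.5 = 1.13228
SI = 26.4 * 1.13228 = 29.8922 ≈ 29.9 m

29.9 m


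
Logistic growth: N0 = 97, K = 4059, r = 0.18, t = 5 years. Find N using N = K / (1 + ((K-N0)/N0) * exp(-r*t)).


(K - N0)/N0 = (4059 - 97)/97 = 3962/97 = 40.8454
r*t = 0.18 * 5 = 0.9; exp(-0.9) = 0.406570
40.8454 * 0.406570 = 16.6065
1 + 16.6065 = 17.6065
N = 4059 / 17.6065 = 230.540 ≈ 231

231


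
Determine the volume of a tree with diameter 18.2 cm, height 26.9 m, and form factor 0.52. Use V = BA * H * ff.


(D/200)^2 = (18.2/200)^2 = 0.091^2 = 0.008281
BA = 3.141593 * 0.008281 = 0.0260155 m^2
V = 0.0260155 * 26.9 * 0.52 = 0.363905 ≈ 0.364 m^3

0.364 m^3


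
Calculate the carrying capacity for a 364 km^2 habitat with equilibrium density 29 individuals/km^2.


K = 29 * 364 = 10556 individuals

10556 individuals


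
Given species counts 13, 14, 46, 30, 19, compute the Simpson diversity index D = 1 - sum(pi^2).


Total N = 13 + 14 + 46 + 30 + 19 = 122
Per-species terms:
  p = 13/122 = 0.106557; p^2 = 0.106557^2 = 0.011354
  p = 14/122 = 0.114754; p^2 = 0.114754^2 = 0.013168
  p = 46/122 = 0.377049; p^2 = 0.377049^2 = 0.142166
  p = 30/122 = 0.245902; p^2 = 0.245902^2 = 0.060468
  p = 19/122 = 0.155738; p^2 = 0.155738^2 = 0.024254
sum(p^2) = 0.011354 + 0.013168 + 0.142166 + 0.060468 + 0.024254 = 0.251410
D = 1 - 0.251410 = 0.748590 ≈ 0.7486

0.7486


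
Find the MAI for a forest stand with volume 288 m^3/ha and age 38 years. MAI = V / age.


MAI = 288 / 38 = 7.5789 ≈ 7.58 m^3/ha/yr

7.58 m^3/ha/yr


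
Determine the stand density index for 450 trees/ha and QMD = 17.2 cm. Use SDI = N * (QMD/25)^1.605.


QMD/25 = 17.2/25 = 0.688
(0.688)^1.605 = exp(1.605 * ln(0.688)) = exp(1.605 * (-0.373966)) = exp(-0.600215) = 0.548694
SDI = 450 * 0.548694 = 246.912 ≈ 247

247


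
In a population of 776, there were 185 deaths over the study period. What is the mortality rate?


Mortality rate = 185 / 776 = 0.238402 ≈ 0.2384

0.2384


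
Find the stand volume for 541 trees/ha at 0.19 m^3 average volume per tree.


V_stand = 541 * 0.19 = 102.79 ≈ 102.8 m^3/ha

102.8 m^3/ha


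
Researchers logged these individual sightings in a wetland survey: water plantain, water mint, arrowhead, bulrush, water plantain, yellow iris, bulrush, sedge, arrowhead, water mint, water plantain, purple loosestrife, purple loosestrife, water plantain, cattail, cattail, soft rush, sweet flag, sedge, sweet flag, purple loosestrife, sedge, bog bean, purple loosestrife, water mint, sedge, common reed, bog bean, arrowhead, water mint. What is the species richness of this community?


Total individuals logged = 30
Distinct species (count of individuals): water plantain (4), water mint (4), arrowhead (3), bulrush (2), yellow iris (1), sedge (4), purple loosestrife (4), cattail (2), soft rush (1), sweet flag (2), bog bean (2), common reed (1)
Species richness = number of distinct species = 12

12


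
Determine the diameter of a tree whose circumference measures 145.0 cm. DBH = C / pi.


DBH = C / pi = 145.0 / 3.141593 = 46.1549 ≈ 46.15 cm

46.15 cm


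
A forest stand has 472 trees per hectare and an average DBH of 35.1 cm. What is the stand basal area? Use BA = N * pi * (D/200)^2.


(D/200)^2 = (35.1/200)^2 = 0.1755^2 = 0.03080025
Individual BA = 3.141593 * 0.03080025 = 0.0967618 m^2
Stand BA = 472 * 0.0967618 = 45.6716 ≈ 45.67 m^2/ha

45.67 m^2/ha


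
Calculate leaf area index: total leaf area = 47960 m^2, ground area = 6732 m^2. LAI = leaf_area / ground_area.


LAI = 47960 / 6732 = 7.1242 ≈ 7.12

7.12


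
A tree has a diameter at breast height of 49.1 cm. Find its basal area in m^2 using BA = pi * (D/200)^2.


D/200 = 49.1/200 = 0.2455 m
(D/200)^2 = 0.2455^2 = 0.06027025
BA = 3.141593 * 0.06027025 = 0.189345 ≈ 0.1893 m^2

0.1893 m^2


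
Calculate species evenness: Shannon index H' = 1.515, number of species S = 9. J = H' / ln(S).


ln(9) = 2.19722
J = H' / ln(S) = 1.515 / 2.19722 = 0.689508 ≈ 0.6895

0.6895


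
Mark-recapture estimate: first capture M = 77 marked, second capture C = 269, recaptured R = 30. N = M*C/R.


N = M * C / R = 77 * 269 / 30 = 20713 / 30 = 690.43 ≈ 690

690 individuals


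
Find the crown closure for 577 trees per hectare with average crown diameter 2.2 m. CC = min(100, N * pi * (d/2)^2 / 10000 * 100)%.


(d/2)^2 = (2.2/2)^2 = 1.1^2 = 1.21
Crown area = 3.141593 * 1.21 = 3.80133 m^2
N * area / 10000 * 100 = 577 * 3.80133 / 10000 * 100 = 21.9337
CC = min(100, 21.9337) = 21.9337 ≈ 21.9%

21.9%


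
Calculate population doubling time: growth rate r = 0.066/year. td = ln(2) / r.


td = ln(2) / 0.066 = 0.693147 / 0.066 = 10.5022 ≈ 10.5 years

10.5 years


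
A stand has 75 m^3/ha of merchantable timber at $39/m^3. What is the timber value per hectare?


Value = 75 * 39 = $2925/ha

$2925/ha


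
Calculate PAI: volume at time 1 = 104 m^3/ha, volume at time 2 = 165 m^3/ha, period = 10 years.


PAI = (V2 - V1) / period = (165 - 104) / 10 = 61 / 10 = 6.10 m^3/ha/yr

6.10 m^3/ha/yr


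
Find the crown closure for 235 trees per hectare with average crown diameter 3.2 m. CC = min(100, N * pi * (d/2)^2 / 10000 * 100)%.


(d/2)^2 = (3.2/2)^2 = 1.6^2 = 2.56
Crown area = 3.141593 * 2.56 = 8.04248 m^2
N * area / 10000 * 100 = 235 * 8.04248 / 10000 * 100 = 18.8998
CC = min(100, 18.8998) = 18.8998 ≈ 18.9%

18.9%


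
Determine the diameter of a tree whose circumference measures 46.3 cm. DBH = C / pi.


DBH = C / pi = 46.3 / 3.141593 = 14.7377 ≈ 14.74 cm

14.74 cm


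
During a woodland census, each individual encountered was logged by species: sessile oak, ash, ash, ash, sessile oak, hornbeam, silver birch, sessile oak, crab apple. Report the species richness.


Total individuals logged = 9
Distinct species (count of individuals): sessile oak (3), ash (3), hornbeam (1), silver birch (1), crab apple (1)
Species richness = number of distinct species = 5

5


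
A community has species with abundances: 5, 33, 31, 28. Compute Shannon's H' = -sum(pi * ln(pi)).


Total N = 5 + 33 + 31 + 28 = 97
Per-species terms:
  p = 5/97 = 0.051546; ln(p) = -2.965281; p*ln(p) = 0.051546 * (-2.965281) = -0.152848
  p = 33/97 = 0.340206; ln(p) = -1.078204; p*ln(p) = 0.340206 * (-1.078204) = -0.366811
  p = 31/97 = 0.319588; ln(p) = -1.140723; p*ln(p) = 0.319588 * (-1.140723) = -0.364561
  p = 28/97 = 0.288660; ln(p) = -1.242506; p*ln(p) = 0.288660 * (-1.242506) = -0.358662
sum(p*ln(p)) = (-0.152848) + (-0.366811) + (-0.364561) + (-0.358662) = -1.242882
H' = -(-1.242882) = 1.242882 ≈ 1.2429

1.2429


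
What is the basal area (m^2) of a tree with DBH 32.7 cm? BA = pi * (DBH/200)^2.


D/200 = 32.7/200 = 0.1635 m
(D/200)^2 = 0.1635^2 = 0.02673225
BA = 3.141593 * 0.02673225 = 0.0839818 ≈ 0.0840 m^2

0.0840 m^2


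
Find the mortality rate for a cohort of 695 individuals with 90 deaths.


Mortality rate = 90 / 695 = 0.129496 ≈ 0.1295

0.1295


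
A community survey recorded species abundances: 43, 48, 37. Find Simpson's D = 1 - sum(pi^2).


Total N = 43 + 48 + 37 = 128
Per-species terms:
  p = 43/128 = 0.335938; p^2 = 0.335938^2 = 0.112854
  p = 48/128 = 0.375000; p^2 = 0.375000^2 = 0.140625
  p = 37/128 = 0.289063; p^2 = 0.289063^2 = 0.083557
sum(p^2) = 0.112854 + 0.140625 + 0.083557 = 0.337036
D = 1 - 0.337036 = 0.662964 ≈ 0.6630

0.6630


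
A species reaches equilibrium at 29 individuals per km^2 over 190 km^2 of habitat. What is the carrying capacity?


K = 29 * 190 = 5510 individuals

5510 individuals


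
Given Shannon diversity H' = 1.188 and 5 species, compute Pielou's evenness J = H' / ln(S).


ln(5) = 1.60944
J = H' / ln(S) = 1.188 / 1.60944 = 0.738145 ≈ 0.7381

0.7381


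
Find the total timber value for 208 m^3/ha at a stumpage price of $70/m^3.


Value = 208 * 70 = $14560/ha

$14560/ha


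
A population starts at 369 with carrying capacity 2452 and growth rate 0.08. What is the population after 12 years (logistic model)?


(K - N0)/N0 = (2452 - 369)/369 = 2083/369 = 5.64499
r*t = 0.08 * 12 = 0.96; exp(-0.96) = 0.382893
5.64499 * 0.382893 = 2.16143
1 + 2.16143 = 3.16143
N = 2452 / 3.16143 = 775.598 ≈ 776

776


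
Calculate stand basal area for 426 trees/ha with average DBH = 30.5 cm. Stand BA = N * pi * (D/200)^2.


(D/200)^2 = (30.5/200)^2 = 0.1525^2 = 0.02325625
Individual BA = 3.141593 * 0.02325625 = 0.0730617 m^2
Stand BA = 426 * 0.0730617 = 31.1243 ≈ 31.12 m^2/ha

31.12 m^2/ha


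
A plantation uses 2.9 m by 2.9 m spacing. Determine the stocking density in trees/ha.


N = 10000 / 2.9^2 = 10000 / 8.41 = 1189.06 ≈ 1189 trees/ha

1189 trees/ha


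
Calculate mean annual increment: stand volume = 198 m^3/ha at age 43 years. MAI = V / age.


MAI = 198 / 43 = 4.6047 ≈ 4.60 m^3/ha/yr

4.60 m^3/ha/yr


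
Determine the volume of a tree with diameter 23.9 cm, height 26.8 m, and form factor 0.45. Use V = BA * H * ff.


(D/200)^2 = (23.9/200)^2 = 0.1195^2 = 0.01428025
BA = 3.141593 * 0.01428025 = 0.0448627 m^2
V = 0.0448627 * 26.8 * 0.45 = 0.541044 ≈ 0.541 m^3

0.541 m^3


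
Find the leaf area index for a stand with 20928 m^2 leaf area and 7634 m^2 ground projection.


LAI = 20928 / 7634 = 2.7414 ≈ 2.74

2.74


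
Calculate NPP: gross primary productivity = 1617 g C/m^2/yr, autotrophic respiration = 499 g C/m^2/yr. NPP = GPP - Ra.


NPP = GPP - Ra = 1617 - 499 = 1118 g C/m^2/yr

1118 g C/m^2/yr


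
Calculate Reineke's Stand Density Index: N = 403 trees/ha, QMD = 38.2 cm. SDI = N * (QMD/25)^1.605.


QMD/25 = 38.2/25 = 1.528
(1.528)^1.605 = exp(1.605 * ln(1.528)) = exp(1.605 * 0.423960) = exp(0.680456) = 1.97478
SDI = 403 * 1.97478 = 795.836 ≈ 796

796


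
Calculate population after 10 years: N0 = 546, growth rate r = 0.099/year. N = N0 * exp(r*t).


r*t = 0.099 * 10 = 0.99
exp(0.99) = 2.69123
N = 546 * 2.69123 = 1469.41 ≈ 1469

1469


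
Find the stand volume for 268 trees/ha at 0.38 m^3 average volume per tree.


V_stand = 268 * 0.38 = 101.84 ≈ 101.8 m^3/ha

101.8 m^3/ha


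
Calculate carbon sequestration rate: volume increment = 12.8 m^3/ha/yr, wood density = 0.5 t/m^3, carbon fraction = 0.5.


C = 12.8 * 0.5 * 0.5 = 3.20 t C/ha/yr

3.20 t C/ha/yr


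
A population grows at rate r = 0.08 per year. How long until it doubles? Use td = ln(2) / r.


td = ln(2) / 0.08 = 0.693147 / 0.08 = 8.66434 ≈ 8.7 years

8.7 years


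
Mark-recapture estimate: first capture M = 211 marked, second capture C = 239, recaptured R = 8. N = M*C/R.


N = M * C / R = 211 * 239 / 8 = 50429 / 8 = 6303.63 ≈ 6304

6304 individuals


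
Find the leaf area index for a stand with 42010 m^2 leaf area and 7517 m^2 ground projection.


LAI = 42010 / 7517 = 5.5887 ≈ 5.59

5.59


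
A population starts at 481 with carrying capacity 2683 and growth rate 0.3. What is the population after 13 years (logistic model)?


(K - N0)/N0 = (2683 - 481)/481 = 2202/481 = 4.57796
r*t = 0.3 * 13 = 3.9; exp(-3.9) = 0.0202419
4.57796 * 0.0202419 = 0.0926666
1 + 0.0926666 = 1.09267
N = 2683 / 1.09267 = 2455.45 ≈ 2455

2455


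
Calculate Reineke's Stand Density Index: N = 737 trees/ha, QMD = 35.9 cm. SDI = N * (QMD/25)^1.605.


QMD/25 = 35.9/25 = 1.436
(1.436)^1.605 = exp(1.605 * ln(1.436)) = exp(1.605 * 0.361861) = exp(0.580787) = 1.78744
SDI = 737 * 1.78744 = 1317.34 ≈ 1317

1317


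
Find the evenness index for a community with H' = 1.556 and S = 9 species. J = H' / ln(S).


ln(9) = 2.19722
J = H' / ln(S) = 1.556 / 2.19722 = 0.708168 ≈ 0.7082

0.7082


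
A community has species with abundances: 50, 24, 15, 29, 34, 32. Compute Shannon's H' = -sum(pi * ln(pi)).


Total N = 50 + 24 + 15 + 29 + 34 + 32 = 184
Per-species terms:
  p = 50/184 = 0.271739; ln(p) = -1.302913; p*ln(p) = 0.271739 * (-1.302913) = -0.354052
  p = 24/184 = 0.130435; ln(p) = -2.036880; p*ln(p) = 0.130435 * (-2.036880) = -0.265680
  p = 15/184 = 0.081522; ln(p) = -2.506882; p*ln(p) = 0.081522 * (-2.506882) = -0.204366
  p = 29/184 = 0.157609; ln(p) = -1.847638; p*ln(p) = 0.157609 * (-1.847638) = -0.291204
  p = 34/184 = 0.184783; ln(p) = -1.688573; p*ln(p) = 0.184783 * (-1.688573) = -0.312020
  p = 32/184 = 0.173913; ln(p) = -1.749200; p*ln(p) = 0.173913 * (-1.749200) = -0.304209
sum(p*ln(p)) = (-0.354052) + (-0.265680) + (-0.204366) + (-0.291204) + (-0.312020) + (-0.304209) = -1.731531
H' = -(-1.731531) = 1.731531 ≈ 1.7315

1.7315


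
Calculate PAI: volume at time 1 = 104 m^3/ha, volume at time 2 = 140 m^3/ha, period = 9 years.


PAI = (V2 - V1) / period = (140 - 104) / 9 = 36 / 9 = 4.00 m^3/ha/yr

4.00 m^3/ha/yr


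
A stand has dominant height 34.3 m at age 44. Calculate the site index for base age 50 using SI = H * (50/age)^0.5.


50/44 = 1.13636
(1.13636)^0.5 = 1.06600
SI = 34.3 * 1.06600 = 36.5638 ≈ 36.6 m

36.6 m


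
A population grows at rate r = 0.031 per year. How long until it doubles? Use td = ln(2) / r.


td = ln(2) / 0.031 = 0.693147 / 0.031 = 22.3596 ≈ 22.4 years

22.4 years


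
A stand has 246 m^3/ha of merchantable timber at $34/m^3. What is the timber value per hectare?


Value = 246 * 34 = $8364/ha

$8364/ha


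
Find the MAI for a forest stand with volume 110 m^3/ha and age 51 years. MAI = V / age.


MAI = 110 / 51 = 2.1569 ≈ 2.16 m^3/ha/yr

2.16 m^3/ha/yr


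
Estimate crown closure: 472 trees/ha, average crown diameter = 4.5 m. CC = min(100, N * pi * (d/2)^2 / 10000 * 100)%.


(d/2)^2 = (4.5/2)^2 = 2.25^2 = 5.0625
Crown area = 3.141593 * 5.0625 = 15.9043 m^2
N * area / 10000 * 100 = 472 * 15.9043 / 10000 * 100 = 75.0683
CC = min(100, 75.0683) = 75.0683 ≈ 75.1%

75.1%


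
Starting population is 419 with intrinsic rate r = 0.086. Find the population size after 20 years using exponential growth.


r*t = 0.086 * 20 = 1.72
exp(1.72) = 5.58453
N = 419 * 5.58453 = 2339.92 ≈ 2340

2340


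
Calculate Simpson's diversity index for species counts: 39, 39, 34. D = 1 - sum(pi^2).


Total N = 39 + 39 + 34 = 112
Per-species terms:
  p = 39/112 = 0.348214; p^2 = 0.348214^2 = 0.121253
  p = 39/112 = 0.348214; p^2 = 0.348214^2 = 0.121253
  p = 34/112 = 0.303571; p^2 = 0.303571^2 = 0.092155
sum(p^2) = 0.121253 + 0.121253 + 0.092155 = 0.334661
D = 1 - 0.334661 = 0.665339 ≈ 0.6653

0.6653


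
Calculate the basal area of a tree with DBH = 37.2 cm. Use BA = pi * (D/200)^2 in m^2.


D/200 = 37.2/200 = 0.186 m
(D/200)^2 = 0.186^2 = 0.034596
BA = 3.141593 * 0.034596 = 0.108687 ≈ 0.1087 m^2

0.1087 m^2


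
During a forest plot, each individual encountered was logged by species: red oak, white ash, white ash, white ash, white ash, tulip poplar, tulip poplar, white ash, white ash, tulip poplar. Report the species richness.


Total individuals logged = 10
Distinct species (count of individuals): red oak (1), white ash (6), tulip poplar (3)
Species richness = number of distinct species = 3

3


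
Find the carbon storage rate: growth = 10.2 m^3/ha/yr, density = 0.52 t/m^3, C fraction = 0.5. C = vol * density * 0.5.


C = 10.2 * 0.52 * 0.5 = 2.652 ≈ 2.65 t C/ha/yr

2.65 t C/ha/yr


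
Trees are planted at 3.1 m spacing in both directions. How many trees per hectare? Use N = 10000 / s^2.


N = 10000 / 3.1^2 = 10000 / 9.61 = 1040.58 ≈ 1041 trees/ha

1041 trees/ha


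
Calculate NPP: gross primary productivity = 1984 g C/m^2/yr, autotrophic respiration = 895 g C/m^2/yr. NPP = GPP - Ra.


NPP = GPP - Ra = 1984 - 895 = 1089 g C/m^2/yr

1089 g C/m^2/yr


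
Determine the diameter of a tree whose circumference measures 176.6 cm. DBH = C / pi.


DBH = C / pi = 176.6 / 3.141593 = 56.2135 ≈ 56.21 cm

56.21 cm


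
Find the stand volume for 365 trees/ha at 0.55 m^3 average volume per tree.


V_stand = 365 * 0.55 = 200.75 ≈ 200.8 m^3/ha

200.8 m^3/ha


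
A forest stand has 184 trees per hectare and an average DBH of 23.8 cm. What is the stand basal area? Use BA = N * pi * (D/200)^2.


(D/200)^2 = (23.8/200)^2 = 0.119^2 = 0.014161
Individual BA = 3.141593 * 0.014161 = 0.0444881 m^2
Stand BA = 184 * 0.0444881 = 8.18581 ≈ 8.19 m^2/ha

8.19 m^2/ha


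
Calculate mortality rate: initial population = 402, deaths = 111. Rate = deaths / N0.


Mortality rate = 111 / 402 = 0.276119 ≈ 0.2761

0.2761


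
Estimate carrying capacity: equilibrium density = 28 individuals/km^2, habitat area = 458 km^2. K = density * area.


K = 28 * 458 = 12824 individuals

12824 individuals


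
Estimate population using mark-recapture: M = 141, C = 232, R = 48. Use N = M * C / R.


N = M * C / R = 141 * 232 / 48 = 32712 / 48 = 681.50 ≈ 682

682 individuals


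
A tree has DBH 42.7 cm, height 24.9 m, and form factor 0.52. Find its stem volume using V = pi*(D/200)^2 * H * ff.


(D/200)^2 = (42.7/200)^2 = 0.2135^2 = 0.04558225
BA = 3.141593 * 0.04558225 = 0.143201 m^2
V = 0.143201 * 24.9 * 0.52 = 1.85417 ≈ 1.854 m^3

1.854 m^3


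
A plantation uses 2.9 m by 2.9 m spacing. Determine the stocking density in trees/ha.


N = 10000 / 2.9^2 = 10000 / 8.41 = 1189.06 ≈ 1189 trees/ha

1189 trees/ha


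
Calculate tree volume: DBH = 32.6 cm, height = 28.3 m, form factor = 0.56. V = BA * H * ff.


(D/200)^2 = (32.6/200)^2 = 0.163^2 = 0.026569
BA = 3.141593 * 0.026569 = 0.0834690 m^2
V = 0.0834690 * 28.3 * 0.56 = 1.32282 ≈ 1.323 m^3

1.323 m^3


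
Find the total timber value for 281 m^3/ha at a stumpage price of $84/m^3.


Value = 281 * 84 = $23604/ha

$23604/ha


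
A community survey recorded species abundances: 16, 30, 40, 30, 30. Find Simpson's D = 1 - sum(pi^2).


Total N = 16 + 30 + 40 + 30 + 30 = 146
Per-species terms:
  p = 16/146 = 0.109589; p^2 = 0.109589^2 = 0.012010
  p = 30/146 = 0.205479; p^2 = 0.205479^2 = 0.042222
  p = 40/146 = 0.273973; p^2 = 0.273973^2 = 0.075061
  p = 30/146 = 0.205479; p^2 = 0.205479^2 = 0.042222
  p = 30/146 = 0.205479; p^2 = 0.205479^2 = 0.042222
sum(p^2) = 0.012010 + 0.042222 + 0.075061 + 0.042222 + 0.042222 = 0.213737
D = 1 - 0.213737 = 0.786263 ≈ 0.7863

0.7863


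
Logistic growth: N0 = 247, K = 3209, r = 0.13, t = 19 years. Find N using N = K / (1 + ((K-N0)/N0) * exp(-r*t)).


(K - N0)/N0 = (3209 - 247)/247 = 2962/247 = 11.9919
r*t = 0.13 * 19 = 2.47; exp(-2.47) = 0.0845849
11.9919 * 0.0845849 = 1.01433
1 + 1.01433 = 2.01433
N = 3209 / 2.01433 = 1593.09 ≈ 1593

1593


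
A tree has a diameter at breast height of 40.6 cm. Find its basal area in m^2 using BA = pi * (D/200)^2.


D/200 = 40.6/200 = 0.203 m
(D/200)^2 = 0.203^2 = 0.041209
BA = 3.141593 * 0.041209 = 0.129462 ≈ 0.1295 m^2

0.1295 m^2


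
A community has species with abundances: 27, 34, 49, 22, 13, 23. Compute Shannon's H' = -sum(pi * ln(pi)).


Total N = 27 + 34 + 49 + 22 + 13 + 23 = 168
Per-species terms:
  p = 27/168 = 0.160714; ln(p) = -1.828129; p*ln(p) = 0.160714 * (-1.828129) = -0.293806
  p = 34/168 = 0.202381; ln(p) = -1.597603; p*ln(p) = 0.202381 * (-1.597603) = -0.323324
  p = 49/168 = 0.291667; ln(p) = -1.232143; p*ln(p) = 0.291667 * (-1.232143) = -0.359375
  p = 22/168 = 0.130952; ln(p) = -2.032924; p*ln(p) = 0.130952 * (-2.032924) = -0.266215
  p = 13/168 = 0.077381; ln(p) = -2.559014; p*ln(p) = 0.077381 * (-2.559014) = -0.198019
  p = 23/168 = 0.136905; ln(p) = -1.988468; p*ln(p) = 0.136905 * (-1.988468) = -0.272231
sum(p*ln(p)) = (-0.293806) + (-0.323324) + (-0.359375) + (-0.266215) + (-0.198019) + (-0.272231) = -1.712970
H' = -(-1.712970) = 1.712970 ≈ 1.7130

1.7130


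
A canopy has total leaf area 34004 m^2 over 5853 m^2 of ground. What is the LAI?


LAI = 34004 / 5853 = 5.8097 ≈ 5.81

5.81


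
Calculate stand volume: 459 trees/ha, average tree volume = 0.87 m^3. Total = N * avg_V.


V_stand = 459 * 0.87 = 399.33 ≈ 399.3 m^3/ha

399.3 m^3/ha


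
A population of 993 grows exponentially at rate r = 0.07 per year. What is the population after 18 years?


r*t = 0.07 * 18 = 1.26
exp(1.26) = 3.52542
N = 993 * 3.52542 = 3500.74 ≈ 3501

3501


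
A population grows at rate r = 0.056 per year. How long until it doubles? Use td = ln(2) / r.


td = ln(2) / 0.056 = 0.693147 / 0.056 = 12.3776 ≈ 12.4 years

12.4 years


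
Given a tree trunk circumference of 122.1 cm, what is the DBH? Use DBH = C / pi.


DBH = C / pi = 122.1 / 3.141593 = 38.8656 ≈ 38.87 cm

38.87 cm


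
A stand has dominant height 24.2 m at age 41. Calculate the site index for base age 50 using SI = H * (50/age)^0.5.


50/41 = 1.21951
(1.21951)^0.5 = 1.10431
SI = 24.2 * 1.10431 = 26.7243 ≈ 26.7 m

26.7 m


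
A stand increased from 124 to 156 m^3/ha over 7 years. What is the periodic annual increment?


PAI = (V2 - V1) / period = (156 - 124) / 7 = 32 / 7 = 4.5714 ≈ 4.57 m^3/ha/yr

4.57 m^3/ha/yr


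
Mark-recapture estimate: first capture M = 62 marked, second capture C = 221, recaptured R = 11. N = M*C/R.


N = M * C / R = 62 * 221 / 11 = 13702 / 11 = 1245.64 ≈ 1246

1246 individuals


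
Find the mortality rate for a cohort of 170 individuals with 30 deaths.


Mortality rate = 30 / 170 = 0.176471 ≈ 0.1765

0.1765


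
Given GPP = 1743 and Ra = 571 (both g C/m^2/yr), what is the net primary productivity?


NPP = GPP - Ra = 1743 - 571 = 1172 g C/m^2/yr

1172 g C/m^2/yr


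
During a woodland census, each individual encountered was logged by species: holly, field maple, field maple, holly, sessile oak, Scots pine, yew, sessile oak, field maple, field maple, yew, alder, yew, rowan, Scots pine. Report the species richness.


Total individuals logged = 15
Distinct species (count of individuals): holly (2), field maple (4), sessile oak (2), Scots pine (2), yew (3), alder (1), rowan (1)
Species richness = number of distinct species = 7

7


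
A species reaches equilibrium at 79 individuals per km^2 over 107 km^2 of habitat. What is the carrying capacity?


K = 79 * 107 = 8453 individuals

8453 individuals


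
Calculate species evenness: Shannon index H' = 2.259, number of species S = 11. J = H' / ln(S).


ln(11) = 2.39790
J = H' / ln(S) = 2.259 / 2.39790 = 0.942074 ≈ 0.9421

0.9421


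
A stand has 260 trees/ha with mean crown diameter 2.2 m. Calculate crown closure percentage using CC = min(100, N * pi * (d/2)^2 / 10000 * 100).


(d/2)^2 = (2.2/2)^2 = 1.1^2 = 1.21
Crown area = 3.141593 * 1.21 = 3.80133 m^2
N * area / 10000 * 100 = 260 * 3.80133 / 10000 * 100 = 9.88346
CC = min(100, 9.88346) = 9.88346 ≈ 9.9%

9.9%


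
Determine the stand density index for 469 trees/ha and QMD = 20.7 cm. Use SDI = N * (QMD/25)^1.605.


QMD/25 = 20.7/25 = 0.828
(0.828)^1.605 = exp(1.605 * ln(0.828)) = exp(1.605 * (-0.188742)) = exp(-0.302931) = 0.738650
SDI = 469 * 0.738650 = 346.427 ≈ 346

346


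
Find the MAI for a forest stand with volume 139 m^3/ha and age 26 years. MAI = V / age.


MAI = 139 / 26 = 5.3462 ≈ 5.35 m^3/ha/yr

5.35 m^3/ha/yr


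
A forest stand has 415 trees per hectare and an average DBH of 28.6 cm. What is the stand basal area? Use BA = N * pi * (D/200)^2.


(D/200)^2 = (28.6/200)^2 = 0.143^2 = 0.020449
Individual BA = 3.141593 * 0.020449 = 0.0642424 m^2
Stand BA = 415 * 0.0642424 = 26.6606 ≈ 26.66 m^2/ha

26.66 m^2/ha


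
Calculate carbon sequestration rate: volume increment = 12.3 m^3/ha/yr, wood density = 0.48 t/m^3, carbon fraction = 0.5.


C = 12.3 * 0.48 * 0.5 = 2.952 ≈ 2.95 t C/ha/yr

2.95 t C/ha/yr


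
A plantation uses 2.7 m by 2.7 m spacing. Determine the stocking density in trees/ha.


N = 10000 / 2.7^2 = 10000 / 7.29 = 1371.74 ≈ 1372 trees/ha

1372 trees/ha


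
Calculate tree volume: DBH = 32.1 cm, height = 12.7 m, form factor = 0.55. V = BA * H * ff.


(D/200)^2 = (32.1/200)^2 = 0.1605^2 = 0.02576025
BA = 3.141593 * 0.02576025 = 0.0809282 m^2
V = 0.0809282 * 12.7 * 0.55 = 0.565283 ≈ 0.565 m^3

0.565 m^3


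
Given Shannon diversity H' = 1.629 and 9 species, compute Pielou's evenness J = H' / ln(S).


ln(9) = 2.19722
J = H' / ln(S) = 1.629 / 2.19722 = 0.741391 ≈ 0.7414

0.7414


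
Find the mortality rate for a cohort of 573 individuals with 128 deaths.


Mortality rate = 128 / 573 = 0.223386 ≈ 0.2234

0.2234


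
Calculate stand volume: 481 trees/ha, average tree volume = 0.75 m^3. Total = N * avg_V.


V_stand = 481 * 0.75 = 360.75 ≈ 360.8 m^3/ha

360.8 m^3/ha


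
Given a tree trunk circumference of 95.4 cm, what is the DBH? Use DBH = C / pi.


DBH = C / pi = 95.4 / 3.141593 = 30.3668 ≈ 30.37 cm

30.37 cm


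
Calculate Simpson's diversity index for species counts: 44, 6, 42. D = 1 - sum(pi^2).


Total N = 44 + 6 + 42 = 92
Per-species terms:
  p = 44/92 = 0.478261; p^2 = 0.478261^2 = 0.228734
  p = 6/92 = 0.065217; p^2 = 0.065217^2 = 0.004253
  p = 42/92 = 0.456522; p^2 = 0.456522^2 = 0.208412
sum(p^2) = 0.228734 + 0.004253 + 0.208412 = 0.441399
D = 1 - 0.441399 = 0.558601 ≈ 0.5586

0.5586


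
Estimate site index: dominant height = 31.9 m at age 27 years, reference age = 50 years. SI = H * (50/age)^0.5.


50/27 = 1.85185
(1.85185)^0.5 = 1.36083
SI = 31.9 * 1.36083 = 43.4105 ≈ 43.4 m

43.4 m


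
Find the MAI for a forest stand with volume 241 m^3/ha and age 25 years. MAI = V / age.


MAI = 241 / 25 = 9.64 m^3/ha/yr

9.64 m^3/ha/yr


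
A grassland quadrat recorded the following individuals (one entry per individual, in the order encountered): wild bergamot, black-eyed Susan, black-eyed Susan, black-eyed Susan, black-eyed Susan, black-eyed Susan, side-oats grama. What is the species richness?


Total individuals logged = 7
Distinct species (count of individuals): wild bergamot (1), black-eyed Susan (5), side-oats grama (1)
Species richness = number of distinct species = 3

3


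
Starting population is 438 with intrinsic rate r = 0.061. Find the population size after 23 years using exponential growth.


r*t = 0.061 * 23 = 1.403
exp(1.403) = 4.06738
N = 438 * 4.06738 = 1781.51 ≈ 1782

1782


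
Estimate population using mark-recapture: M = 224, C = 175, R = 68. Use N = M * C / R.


N = M * C / R = 224 * 175 / 68 = 39200 / 68 = 576.47 ≈ 576

576 individuals


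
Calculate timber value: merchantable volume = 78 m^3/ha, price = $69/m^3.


Value = 78 * 69 = $5382/ha

$5382/ha


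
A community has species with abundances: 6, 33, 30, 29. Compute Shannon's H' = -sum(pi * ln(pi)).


Total N = 6 + 33 + 30 + 29 = 98
Per-species terms:
  p = 6/98 = 0.061224; ln(p) = -2.793216; p*ln(p) = 0.061224 * (-2.793216) = -0.171012
  p = 33/98 = 0.336735; ln(p) = -1.088459; p*ln(p) = 0.336735 * (-1.088459) = -0.366522
  p = 30/98 = 0.306122; ln(p) = -1.183772; p*ln(p) = 0.306122 * (-1.183772) = -0.362379
  p = 29/98 = 0.295918; ln(p) = -1.217673; p*ln(p) = 0.295918 * (-1.217673) = -0.360331
sum(p*ln(p)) = (-0.171012) + (-0.366522) + (-0.362379) + (-0.360331) = -1.260244
H' = -(-1.260244) = 1.260244 ≈ 1.2602

1.2602


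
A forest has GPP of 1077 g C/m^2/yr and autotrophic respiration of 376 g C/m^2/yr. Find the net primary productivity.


NPP = GPP - Ra = 1077 - 376 = 701 g C/m^2/yr

701 g C/m^2/yr


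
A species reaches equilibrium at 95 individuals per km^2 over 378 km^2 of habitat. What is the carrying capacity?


K = 95 * 378 = 35910 individuals

35910 individuals


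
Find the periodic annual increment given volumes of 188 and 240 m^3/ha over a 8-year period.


PAI = (V2 - V1) / period = (240 - 188) / 8 = 52 / 8 = 6.50 m^3/ha/yr

6.50 m^3/ha/yr


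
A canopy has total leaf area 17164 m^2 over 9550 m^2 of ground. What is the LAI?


LAI = 17164 / 9550 = 1.7973 ≈ 1.80

1.80


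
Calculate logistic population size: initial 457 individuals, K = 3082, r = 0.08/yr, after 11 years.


(K - N0)/N0 = (3082 - 457)/457 = 2625/457 = 5.74398
r*t = 0.08 * 11 = 0.88; exp(-0.88) = 0.414783
5.74398 * 0.414783 = 2.38251
1 + 2.38251 = 3.38251
N = 3082 / 3.38251 = 911.158 ≈ 911

911


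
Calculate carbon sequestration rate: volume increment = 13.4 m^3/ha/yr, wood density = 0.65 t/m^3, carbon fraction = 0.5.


C = 13.4 * 0.65 * 0.5 = 4.355 ≈ 4.36 t C/ha/yr

4.36 t C/ha/yr


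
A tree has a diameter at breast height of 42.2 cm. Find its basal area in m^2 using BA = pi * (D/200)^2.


D/200 = 42.2/200 = 0.211 m
(D/200)^2 = 0.211^2 = 0.044521
BA = 3.141593 * 0.044521 = 0.139867 ≈ 0.1399 m^2

0.1399 m^2


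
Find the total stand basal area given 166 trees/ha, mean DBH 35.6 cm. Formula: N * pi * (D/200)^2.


(D/200)^2 = (35.6/200)^2 = 0.178^2 = 0.031684
Individual BA = 3.141593 * 0.031684 = 0.0995382 m^2
Stand BA = 166 * 0.0995382 = 16.5233 ≈ 16.52 m^2/ha

16.52 m^2/ha


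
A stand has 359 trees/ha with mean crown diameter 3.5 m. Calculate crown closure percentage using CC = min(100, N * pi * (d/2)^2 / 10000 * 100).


(d/2)^2 = (3.5/2)^2 = 1.75^2 = 3.0625
Crown area = 3.141593 * 3.0625 = 9.62113 m^2
N * area / 10000 * 100 = 359 * 9.62113 / 10000 * 100 = 34.5399
CC = min(100, 34.5399) = 34.5399 ≈ 34.5%

34.5%


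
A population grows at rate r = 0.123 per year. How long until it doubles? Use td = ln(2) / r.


td = ln(2) / 0.123 = 0.693147 / 0.123 = 5.63534 ≈ 5.6 years

5.6 years


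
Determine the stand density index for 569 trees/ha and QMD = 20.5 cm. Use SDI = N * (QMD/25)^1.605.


QMD/25 = 20.5/25 = 0.82
(0.82)^1.605 = exp(1.605 * ln(0.82)) = exp(1.605 * (-0.198451)) = exp(-0.318514) = 0.727229
SDI = 569 * 0.727229 = 413.793 ≈ 414

414


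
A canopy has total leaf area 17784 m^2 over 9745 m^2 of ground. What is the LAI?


LAI = 17784 / 9745 = 1.8249 ≈ 1.82

1.82


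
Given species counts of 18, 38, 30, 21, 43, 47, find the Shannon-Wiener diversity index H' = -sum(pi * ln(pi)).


Total N = 18 + 38 + 30 + 21 + 43 + 47 = 197
Per-species terms:
  p = 18/197 = 0.091371; ln(p) = -2.392827; p*ln(p) = 0.091371 * (-2.392827) = -0.218635
  p = 38/197 = 0.192893; ln(p) = -1.645620; p*ln(p) = 0.192893 * (-1.645620) = -0.317429
  p = 30/197 = 0.152284; ln(p) = -1.882008; p*ln(p) = 0.152284 * (-1.882008) = -0.286600
  p = 21/197 = 0.106599; ln(p) = -2.238681; p*ln(p) = 0.106599 * (-2.238681) = -0.238641
  p = 43/197 = 0.218274; ln(p) = -1.522004; p*ln(p) = 0.218274 * (-1.522004) = -0.332214
  p = 47/197 = 0.238579; ln(p) = -1.433055; p*ln(p) = 0.238579 * (-1.433055) = -0.341897
sum(p*ln(p)) = (-0.218635) + (-0.317429) + (-0.286600) + (-0.238641) + (-0.332214) + (-0.341897) = -1.735416
H' = -(-1.735416) = 1.735416 ≈ 1.7354

1.7354


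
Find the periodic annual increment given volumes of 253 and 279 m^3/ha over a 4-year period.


PAI = (V2 - V1) / period = (279 - 253) / 4 = 26 / 4 = 6.50 m^3/ha/yr

6.50 m^3/ha/yr


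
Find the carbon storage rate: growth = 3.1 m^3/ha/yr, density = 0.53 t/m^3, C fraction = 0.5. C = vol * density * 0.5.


C = 3.1 * 0.53 * 0.5 = 0.8215 ≈ 0.82 t C/ha/yr

0.82 t C/ha/yr


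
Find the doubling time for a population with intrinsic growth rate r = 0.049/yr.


td = ln(2) / 0.049 = 0.693147 / 0.049 = 14.1459 ≈ 14.1 years

14.1 years


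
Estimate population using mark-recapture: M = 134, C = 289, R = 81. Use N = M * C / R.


N = M * C / R = 134 * 289 / 81 = 38726 / 81 = 478.10 ≈ 478

478 individuals


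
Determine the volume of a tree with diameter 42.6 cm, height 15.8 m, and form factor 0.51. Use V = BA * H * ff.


(D/200)^2 = (42.6/200)^2 = 0.213^2 = 0.045369
BA = 3.141593 * 0.045369 = 0.142531 m^2
V = 0.142531 * 15.8 * 0.51 = 1.14851 ≈ 1.149 m^3

1.149 m^3


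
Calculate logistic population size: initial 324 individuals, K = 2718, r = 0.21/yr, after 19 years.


(K - N0)/N0 = (2718 - 324)/324 = 2394/324 = 7.38889
r*t = 0.21 * 19 = 3.99; exp(-3.99) = 0.0184997
7.38889 * 0.0184997 = 0.136692
1 + 0.136692 = 1.13669
N = 2718 / 1.13669 = 2391.15 ≈ 2391

2391


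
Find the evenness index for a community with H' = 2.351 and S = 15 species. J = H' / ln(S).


ln(15) = 2.70805
J = H' / ln(S) = 2.351 / 2.70805 = 0.868152 ≈ 0.8682

0.8682


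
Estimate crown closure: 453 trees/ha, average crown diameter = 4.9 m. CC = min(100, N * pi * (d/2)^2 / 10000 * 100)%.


(d/2)^2 = (4.9/2)^2 = 2.45^2 = 6.0025
Crown area = 3.141593 * 6.0025 = 18.8574 m^2
N * area / 10000 * 100 = 453 * 18.8574 / 10000 * 100 = 85.4240
CC = min(100, 85.4240) = 85.4240 ≈ 85.4%

85.4%


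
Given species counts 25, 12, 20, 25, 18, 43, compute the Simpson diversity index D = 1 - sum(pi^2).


Total N = 25 + 12 + 20 + 25 + 18 + 43 = 143
Per-species terms:
  p = 25/143 = 0.174825; p^2 = 0.174825^2 = 0.030564
  p = 12/143 = 0.083916; p^2 = 0.083916^2 = 0.007042
  p = 20/143 = 0.139860; p^2 = 0.139860^2 = 0.019561
  p = 25/143 = 0.174825; p^2 = 0.174825^2 = 0.030564
  p = 18/143 = 0.125874; p^2 = 0.125874^2 = 0.015844
  p = 43/143 = 0.300699; p^2 = 0.300699^2 = 0.090420
sum(p^2) = 0.030564 + 0.007042 + 0.019561 + 0.030564 + 0.015844 + 0.090420 = 0.193995
D = 1 - 0.193995 = 0.806005 ≈ 0.8060

0.8060


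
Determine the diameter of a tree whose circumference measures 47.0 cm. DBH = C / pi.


DBH = C / pi = 47.0 / 3.141593 = 14.9606 ≈ 14.96 cm

14.96 cm


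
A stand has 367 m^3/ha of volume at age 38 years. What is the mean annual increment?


MAI = 367 / 38 = 9.6579 ≈ 9.66 m^3/ha/yr

9.66 m^3/ha/yr


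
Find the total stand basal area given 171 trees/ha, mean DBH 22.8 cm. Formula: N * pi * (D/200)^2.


(D/200)^2 = (22.8/200)^2 = 0.114^2 = 0.012996
Individual BA = 3.141593 * 0.012996 = 0.0408281 m^2
Stand BA = 171 * 0.0408281 = 6.98161 ≈ 6.98 m^2/ha

6.98 m^2/ha


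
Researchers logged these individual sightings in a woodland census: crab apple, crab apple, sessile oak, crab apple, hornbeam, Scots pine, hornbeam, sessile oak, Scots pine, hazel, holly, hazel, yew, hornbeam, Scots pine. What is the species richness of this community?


Total individuals logged = 15
Distinct species (count of individuals): crab apple (3), sessile oak (2), hornbeam (3), Scots pine (3), hazel (2), holly (1), yew (1)
Species richness = number of distinct species = 7

7


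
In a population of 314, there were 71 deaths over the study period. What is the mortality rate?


Mortality rate = 71 / 314 = 0.226115 ≈ 0.2261

0.2261


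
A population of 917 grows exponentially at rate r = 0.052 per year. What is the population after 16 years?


r*t = 0.052 * 16 = 0.832
exp(0.832) = 2.29791
N = 917 * 2.29791 = 2107.18 ≈ 2107

2107


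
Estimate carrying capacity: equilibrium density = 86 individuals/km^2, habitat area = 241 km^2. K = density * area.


K = 86 * 241 = 20726 individuals

20726 individuals


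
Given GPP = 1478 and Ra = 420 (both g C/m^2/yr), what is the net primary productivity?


NPP = GPP - Ra = 1478 - 420 = 1058 g C/m^2/yr

1058 g C/m^2/yr


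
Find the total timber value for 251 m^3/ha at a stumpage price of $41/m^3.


Value = 251 * 41 = $10291/ha

$10291/ha


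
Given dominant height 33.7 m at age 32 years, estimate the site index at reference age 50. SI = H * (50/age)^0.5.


50/32 = 1.56250
(1.56250)^0.5 = 1.25000
SI = 33.7 * 1.25000 = 42.1250 ≈ 42.1 m

42.1 m


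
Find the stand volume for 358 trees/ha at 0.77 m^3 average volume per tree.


V_stand = 358 * 0.77 = 275.66 ≈ 275.7 m^3/ha

275.7 m^3/ha


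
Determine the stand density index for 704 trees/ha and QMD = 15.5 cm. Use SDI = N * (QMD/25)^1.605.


QMD/25 = 15.5/25 = 0.62
(0.62)^1.605 = exp(1.605 * ln(0.62)) = exp(1.605 * (-0.478036)) = exp(-0.767248) = 0.464289
SDI = 704 * 0.464289 = 326.859 ≈ 327

327


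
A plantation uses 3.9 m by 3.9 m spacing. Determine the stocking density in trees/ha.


N = 10000 / 3.9^2 = 10000 / 15.21 = 657.462 ≈ 657 trees/ha

657 trees/ha


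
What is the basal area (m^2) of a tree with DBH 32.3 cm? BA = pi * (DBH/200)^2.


D/200 = 32.3/200 = 0.1615 m
(D/200)^2 = 0.1615^2 = 0.02608225
BA = 3.141593 * 0.02608225 = 0.0819398 ≈ 0.0819 m^2

0.0819 m^2


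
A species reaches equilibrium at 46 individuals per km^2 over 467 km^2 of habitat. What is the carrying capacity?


K = 46 * 467 = 21482 individuals

21482 individuals


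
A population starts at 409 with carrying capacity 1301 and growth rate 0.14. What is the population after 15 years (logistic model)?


(K - N0)/N0 = (1301 - 409)/409 = 892/409 = 2.18093
r*t = 0.14 * 15 = 2.1; exp(-2.1) = 0.122456
2.18093 * 0.122456 = 0.267068
1 + 0.267068 = 1.26707
N = 1301 / 1.26707 = 1026.78 ≈ 1027

1027


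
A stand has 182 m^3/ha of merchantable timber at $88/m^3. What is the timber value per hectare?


Value = 182 * 88 = $16016/ha

$16016/ha


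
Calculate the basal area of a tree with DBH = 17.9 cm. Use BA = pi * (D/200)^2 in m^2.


D/200 = 17.9/200 = 0.0895 m
(D/200)^2 = 0.0895^2 = 0.00801025
BA = 3.141593 * 0.00801025 = 0.0251649 ≈ 0.0252 m^2

0.0252 m^2


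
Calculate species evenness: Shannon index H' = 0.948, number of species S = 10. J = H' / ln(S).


ln(10) = 2.30259
J = H' / ln(S) = 0.948 / 2.30259 = 0.411710 ≈ 0.4117

0.4117


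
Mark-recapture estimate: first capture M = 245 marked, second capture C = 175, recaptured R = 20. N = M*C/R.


N = M * C / R = 245 * 175 / 20 = 42875 / 20 = 2143.75 ≈ 2144

2144 individuals


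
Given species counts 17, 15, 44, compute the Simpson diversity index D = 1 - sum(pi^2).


Total N = 17 + 15 + 44 = 76
Per-species terms:
  p = 17/76 = 0.223684; p^2 = 0.223684^2 = 0.050035
  p = 15/76 = 0.197368; p^2 = 0.197368^2 = 0.038954
  p = 44/76 = 0.578947; p^2 = 0.578947^2 = 0.335180
sum(p^2) = 0.050035 + 0.038954 + 0.335180 = 0.424169
D = 1 - 0.424169 = 0.575831 ≈ 0.5758

0.5758


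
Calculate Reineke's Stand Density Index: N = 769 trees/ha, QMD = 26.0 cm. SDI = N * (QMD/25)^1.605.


QMD/25 = 26.0/25 = 1.04
(1.04)^1.605 = exp(1.605 * ln(1.04)) = exp(1.605 * 0.0392207) = exp(0.0629492) = 1.06497
SDI = 769 * 1.06497 = 818.962 ≈ 819

819


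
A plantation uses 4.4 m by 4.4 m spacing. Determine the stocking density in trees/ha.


N = 10000 / 4.4^2 = 10000 / 19.36 = 516.529 ≈ 517 trees/ha

517 trees/ha


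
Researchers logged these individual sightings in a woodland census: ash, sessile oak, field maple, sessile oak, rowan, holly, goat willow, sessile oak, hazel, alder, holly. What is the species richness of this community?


Total individuals logged = 11
Distinct species (count of individuals): ash (1), sessile oak (3), field maple (1), rowan (1), holly (2), goat willow (1), hazel (1), alder (1)
Species richness = number of distinct species = 8

8


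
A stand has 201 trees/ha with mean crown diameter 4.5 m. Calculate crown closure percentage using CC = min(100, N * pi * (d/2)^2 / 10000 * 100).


(d/2)^2 = (4.5/2)^2 = 2.25^2 = 5.0625
Crown area = 3.141593 * 5.0625 = 15.9043 m^2
N * area / 10000 * 100 = 201 * 15.9043 / 10000 * 100 = 31.9676
CC = min(100, 31.9676) = 31.9676 ≈ 32.0%

32.0%


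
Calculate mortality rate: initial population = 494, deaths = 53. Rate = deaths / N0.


Mortality rate = 53 / 494 = 0.107287 ≈ 0.1073

0.1073


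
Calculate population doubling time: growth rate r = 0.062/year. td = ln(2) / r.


td = ln(2) / 0.062 = 0.693147 / 0.062 = 11.1798 ≈ 11.2 years

11.2 years
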